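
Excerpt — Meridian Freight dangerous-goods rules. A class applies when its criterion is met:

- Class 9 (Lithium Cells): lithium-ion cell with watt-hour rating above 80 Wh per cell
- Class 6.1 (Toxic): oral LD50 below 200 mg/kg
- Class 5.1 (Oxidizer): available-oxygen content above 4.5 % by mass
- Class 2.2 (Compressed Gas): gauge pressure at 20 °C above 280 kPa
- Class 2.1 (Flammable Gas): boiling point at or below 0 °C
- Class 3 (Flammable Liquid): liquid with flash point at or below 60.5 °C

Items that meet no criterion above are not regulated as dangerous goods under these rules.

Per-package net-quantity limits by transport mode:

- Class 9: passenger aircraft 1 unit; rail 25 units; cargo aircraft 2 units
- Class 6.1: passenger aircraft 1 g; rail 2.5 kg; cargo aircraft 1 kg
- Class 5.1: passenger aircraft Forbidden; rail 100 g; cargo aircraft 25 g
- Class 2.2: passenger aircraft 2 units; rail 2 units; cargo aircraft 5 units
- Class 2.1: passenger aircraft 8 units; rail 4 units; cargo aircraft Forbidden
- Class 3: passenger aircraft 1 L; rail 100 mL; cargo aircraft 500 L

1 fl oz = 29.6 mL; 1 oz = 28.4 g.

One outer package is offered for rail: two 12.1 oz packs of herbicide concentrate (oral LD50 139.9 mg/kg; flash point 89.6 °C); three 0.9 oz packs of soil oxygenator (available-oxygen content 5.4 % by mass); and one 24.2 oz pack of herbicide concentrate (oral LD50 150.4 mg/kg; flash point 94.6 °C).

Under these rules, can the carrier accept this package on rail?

The herbicide concentrate has oral LD50 139.9 mg/kg, which is < 200 mg/kg, so it is Class 6.1 (Toxic).
Soil oxygenator: available-oxygen content 5.4 % by mass > 4.5 % by mass → Class 5.1 (Oxidizer).
Oral LD50 150.4 mg/kg meets the Class 6.1 criterion (Toxic), so the herbicide concentrate is Class 6.1.
Class 6.1 net quantity: (two 12.1 oz packs = 687.28 g) + (one 24.2 oz pack = 687.28 g) = 1374.56 g.
1374.56 g ≤ 2.5 kg (rail limit, Class 6.1) — within limit.
Class 5.1 quantity: three 0.9 oz packs = 76.68 g.
76.68 g is within the rail limit of 100 g for Class 5.1.
Every hazard class is within its rail limit and no segregation rule is violated.

Yes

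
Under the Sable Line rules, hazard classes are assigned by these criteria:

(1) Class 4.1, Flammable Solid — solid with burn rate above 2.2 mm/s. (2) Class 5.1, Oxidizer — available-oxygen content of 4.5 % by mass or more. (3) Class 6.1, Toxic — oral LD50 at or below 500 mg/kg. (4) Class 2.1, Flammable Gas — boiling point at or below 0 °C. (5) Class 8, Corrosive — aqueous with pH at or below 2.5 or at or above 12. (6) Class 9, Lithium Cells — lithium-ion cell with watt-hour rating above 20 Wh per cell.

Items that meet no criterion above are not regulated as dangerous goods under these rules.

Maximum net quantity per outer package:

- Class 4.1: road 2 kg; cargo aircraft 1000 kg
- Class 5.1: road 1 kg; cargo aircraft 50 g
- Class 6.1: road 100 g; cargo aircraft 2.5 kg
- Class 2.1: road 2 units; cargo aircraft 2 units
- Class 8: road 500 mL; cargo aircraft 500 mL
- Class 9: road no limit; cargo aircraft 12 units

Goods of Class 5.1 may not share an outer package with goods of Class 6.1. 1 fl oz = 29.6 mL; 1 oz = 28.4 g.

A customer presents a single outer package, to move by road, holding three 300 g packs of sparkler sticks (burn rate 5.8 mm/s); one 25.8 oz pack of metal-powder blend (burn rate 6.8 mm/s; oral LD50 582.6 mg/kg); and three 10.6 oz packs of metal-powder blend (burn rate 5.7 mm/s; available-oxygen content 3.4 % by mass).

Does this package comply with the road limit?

No

Burn rate 5.8 mm/s meets the Class 4.1 criterion (Flammable Solid), so the sparkler sticks are Class 4.1.
With burn rate 6.8 mm/s (> 2.2 mm/s), the metal-powder blend falls in Class 4.1.
The metal-powder blend has burn rate 5.7 mm/s, which is > 2.2 mm/s, so it is Class 4.1 (Flammable Solid).
Total Class 4.1: (three 300 g packs = 900 g) + (one 25.8 oz pack = 732.72 g) + (three 10.6 oz packs = 903.12 g) = 2535.84 g.
2535.84 g > 2 kg (road limit, Class 4.1) — over the limit.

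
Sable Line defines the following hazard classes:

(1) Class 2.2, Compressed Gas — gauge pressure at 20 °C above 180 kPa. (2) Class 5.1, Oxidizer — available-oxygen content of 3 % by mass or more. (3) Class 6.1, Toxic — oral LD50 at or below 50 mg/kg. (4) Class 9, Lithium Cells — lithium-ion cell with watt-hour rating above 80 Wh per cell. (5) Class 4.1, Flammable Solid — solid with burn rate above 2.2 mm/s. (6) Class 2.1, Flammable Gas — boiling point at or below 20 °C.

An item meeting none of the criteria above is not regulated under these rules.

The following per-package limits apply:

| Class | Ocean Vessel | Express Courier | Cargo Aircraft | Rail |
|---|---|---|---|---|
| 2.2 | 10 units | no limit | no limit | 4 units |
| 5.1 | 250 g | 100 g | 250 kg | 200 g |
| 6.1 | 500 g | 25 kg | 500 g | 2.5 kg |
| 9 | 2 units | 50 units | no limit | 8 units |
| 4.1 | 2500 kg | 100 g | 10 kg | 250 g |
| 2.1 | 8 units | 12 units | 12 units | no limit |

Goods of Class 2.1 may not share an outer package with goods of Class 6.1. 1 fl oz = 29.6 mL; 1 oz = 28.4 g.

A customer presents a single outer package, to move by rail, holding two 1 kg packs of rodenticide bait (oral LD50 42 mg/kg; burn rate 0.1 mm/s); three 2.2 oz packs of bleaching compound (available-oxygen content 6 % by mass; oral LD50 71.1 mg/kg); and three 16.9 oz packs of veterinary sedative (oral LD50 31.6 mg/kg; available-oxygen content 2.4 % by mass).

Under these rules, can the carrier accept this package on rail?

The rodenticide bait has oral LD50 42 mg/kg, which is ≤ 50 mg/kg, so it is Class 6.1 (Toxic).
With available-oxygen content 6 % by mass (≥ 3 % by mass), the bleaching compound falls in Class 5.1.
Veterinary sedative: oral LD50 31.6 mg/kg ≤ 50 mg/kg → Class 6.1 (Toxic).
Total Class 6.1: (two 1 kg packs = 2 kg) + (three 16.9 oz packs = 1439.88 g) = 3439.88 g.
3439.88 g > 2.5 kg (rail limit, Class 6.1) — over the limit.
Class 5.1 quantity: three 2.2 oz packs = 187.44 g.
That is within the Class 5.1 rail limit of 200 g.
The segregation rule (Class 2.1 with Class 6.1) does not apply to Class 6.1 with Class 5.1.

No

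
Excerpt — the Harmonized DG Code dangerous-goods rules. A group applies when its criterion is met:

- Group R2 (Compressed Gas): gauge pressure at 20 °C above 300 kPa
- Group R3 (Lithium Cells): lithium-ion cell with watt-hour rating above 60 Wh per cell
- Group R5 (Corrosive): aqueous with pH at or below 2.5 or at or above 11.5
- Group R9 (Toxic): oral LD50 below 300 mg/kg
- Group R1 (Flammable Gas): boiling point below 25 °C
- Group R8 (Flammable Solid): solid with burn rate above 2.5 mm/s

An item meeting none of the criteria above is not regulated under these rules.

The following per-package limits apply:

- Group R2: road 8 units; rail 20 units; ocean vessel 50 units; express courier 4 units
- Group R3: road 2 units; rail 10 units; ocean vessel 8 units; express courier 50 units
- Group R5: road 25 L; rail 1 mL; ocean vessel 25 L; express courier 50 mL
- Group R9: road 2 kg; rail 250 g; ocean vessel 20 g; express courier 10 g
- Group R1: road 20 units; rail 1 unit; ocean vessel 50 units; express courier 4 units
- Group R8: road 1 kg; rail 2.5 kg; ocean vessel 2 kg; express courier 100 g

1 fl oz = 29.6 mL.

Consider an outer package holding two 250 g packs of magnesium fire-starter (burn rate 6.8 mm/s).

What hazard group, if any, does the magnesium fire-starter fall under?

Group R8

With burn rate 6.8 mm/s (> 2.5 mm/s), the magnesium fire-starter falls in Group R8.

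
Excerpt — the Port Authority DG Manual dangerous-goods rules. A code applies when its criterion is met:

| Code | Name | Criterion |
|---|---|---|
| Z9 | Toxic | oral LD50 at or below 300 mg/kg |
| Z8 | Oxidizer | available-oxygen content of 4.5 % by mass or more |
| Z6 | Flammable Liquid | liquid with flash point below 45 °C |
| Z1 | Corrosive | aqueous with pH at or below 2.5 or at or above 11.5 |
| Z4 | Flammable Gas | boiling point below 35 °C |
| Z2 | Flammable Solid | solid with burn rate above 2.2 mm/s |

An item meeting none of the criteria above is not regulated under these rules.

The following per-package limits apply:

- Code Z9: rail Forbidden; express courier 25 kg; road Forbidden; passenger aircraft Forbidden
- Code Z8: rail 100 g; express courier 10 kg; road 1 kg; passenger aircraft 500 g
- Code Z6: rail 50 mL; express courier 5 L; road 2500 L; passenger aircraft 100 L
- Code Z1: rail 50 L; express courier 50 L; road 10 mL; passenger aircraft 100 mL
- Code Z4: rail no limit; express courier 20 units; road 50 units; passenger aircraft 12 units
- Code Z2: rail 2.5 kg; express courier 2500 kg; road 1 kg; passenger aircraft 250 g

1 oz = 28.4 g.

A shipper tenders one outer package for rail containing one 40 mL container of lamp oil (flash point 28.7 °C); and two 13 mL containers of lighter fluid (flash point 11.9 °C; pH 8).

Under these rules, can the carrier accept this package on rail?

Flash point 28.7 °C meets the Code Z6 criterion (Flammable Liquid), so the lamp oil is Code Z6.
Flash point 11.9 °C meets the Code Z6 criterion (Flammable Liquid), so the lighter fluid is Code Z6.
Code Z6 net quantity: 40 mL + (two 13 mL containers = 26 mL) = 66 mL.
66 mL > 50 mL (rail limit, Code Z6) — over the limit.

No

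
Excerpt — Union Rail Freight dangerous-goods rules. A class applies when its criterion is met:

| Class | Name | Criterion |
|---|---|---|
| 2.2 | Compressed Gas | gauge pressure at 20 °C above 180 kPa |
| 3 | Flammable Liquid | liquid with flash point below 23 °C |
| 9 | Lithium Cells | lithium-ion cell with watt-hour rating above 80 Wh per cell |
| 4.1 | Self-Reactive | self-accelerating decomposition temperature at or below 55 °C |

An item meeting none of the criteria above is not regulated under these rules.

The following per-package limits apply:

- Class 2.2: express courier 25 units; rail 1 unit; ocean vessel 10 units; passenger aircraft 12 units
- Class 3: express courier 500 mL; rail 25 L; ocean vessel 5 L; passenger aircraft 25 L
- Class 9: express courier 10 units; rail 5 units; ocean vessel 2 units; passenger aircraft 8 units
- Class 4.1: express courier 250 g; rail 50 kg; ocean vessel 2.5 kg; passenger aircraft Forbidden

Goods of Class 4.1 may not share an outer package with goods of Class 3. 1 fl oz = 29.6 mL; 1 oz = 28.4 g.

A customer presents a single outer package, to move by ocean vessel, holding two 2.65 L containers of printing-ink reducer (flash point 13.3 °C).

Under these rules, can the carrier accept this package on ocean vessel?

Printing-ink reducer: flash point 13.3 °C < 23 °C → Class 3 (Flammable Liquid).
Class 3 quantity: two 2.65 L containers = 5.3 L.
That exceeds the Class 3 ocean vessel limit of 5 L.

No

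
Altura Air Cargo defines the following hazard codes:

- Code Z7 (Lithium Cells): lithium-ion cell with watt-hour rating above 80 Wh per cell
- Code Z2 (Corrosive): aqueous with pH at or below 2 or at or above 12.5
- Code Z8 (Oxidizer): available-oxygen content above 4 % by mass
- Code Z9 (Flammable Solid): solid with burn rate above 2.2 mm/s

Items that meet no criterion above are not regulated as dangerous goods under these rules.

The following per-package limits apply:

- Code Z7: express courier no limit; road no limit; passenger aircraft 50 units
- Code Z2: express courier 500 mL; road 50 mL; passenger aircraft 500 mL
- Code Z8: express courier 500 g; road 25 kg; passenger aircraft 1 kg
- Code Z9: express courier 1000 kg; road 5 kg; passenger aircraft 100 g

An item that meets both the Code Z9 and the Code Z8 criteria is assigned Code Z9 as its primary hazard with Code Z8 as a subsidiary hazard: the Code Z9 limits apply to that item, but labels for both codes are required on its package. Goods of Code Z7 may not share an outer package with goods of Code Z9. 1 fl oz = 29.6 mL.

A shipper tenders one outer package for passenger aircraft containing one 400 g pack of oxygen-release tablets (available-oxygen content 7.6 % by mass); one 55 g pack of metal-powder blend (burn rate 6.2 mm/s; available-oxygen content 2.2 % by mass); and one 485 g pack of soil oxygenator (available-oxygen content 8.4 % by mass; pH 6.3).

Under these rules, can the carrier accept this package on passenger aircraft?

The oxygen-release tablets have available-oxygen content 7.6 % by mass, which is > 4 % by mass, so they are Code Z8 (Oxidizer).
Burn rate 6.2 mm/s meets the Code Z9 criterion (Flammable Solid), so the metal-powder blend is Code Z9.
With available-oxygen content 8.4 % by mass (> 4 % by mass), the soil oxygenator falls in Code Z8.
Code Z8 net quantity: 400 g + 485 g = 885 g.
885 g ≤ 1 kg (passenger aircraft limit, Code Z8) — within limit.
Code Z9 quantity: 55 g.
55 g is within the passenger aircraft limit of 100 g for Code Z9.
The segregation rule (Code Z7 with Code Z9) does not apply to Code Z8 with Code Z9.
Every hazard code is within its passenger aircraft limit and no segregation rule is violated.

Yes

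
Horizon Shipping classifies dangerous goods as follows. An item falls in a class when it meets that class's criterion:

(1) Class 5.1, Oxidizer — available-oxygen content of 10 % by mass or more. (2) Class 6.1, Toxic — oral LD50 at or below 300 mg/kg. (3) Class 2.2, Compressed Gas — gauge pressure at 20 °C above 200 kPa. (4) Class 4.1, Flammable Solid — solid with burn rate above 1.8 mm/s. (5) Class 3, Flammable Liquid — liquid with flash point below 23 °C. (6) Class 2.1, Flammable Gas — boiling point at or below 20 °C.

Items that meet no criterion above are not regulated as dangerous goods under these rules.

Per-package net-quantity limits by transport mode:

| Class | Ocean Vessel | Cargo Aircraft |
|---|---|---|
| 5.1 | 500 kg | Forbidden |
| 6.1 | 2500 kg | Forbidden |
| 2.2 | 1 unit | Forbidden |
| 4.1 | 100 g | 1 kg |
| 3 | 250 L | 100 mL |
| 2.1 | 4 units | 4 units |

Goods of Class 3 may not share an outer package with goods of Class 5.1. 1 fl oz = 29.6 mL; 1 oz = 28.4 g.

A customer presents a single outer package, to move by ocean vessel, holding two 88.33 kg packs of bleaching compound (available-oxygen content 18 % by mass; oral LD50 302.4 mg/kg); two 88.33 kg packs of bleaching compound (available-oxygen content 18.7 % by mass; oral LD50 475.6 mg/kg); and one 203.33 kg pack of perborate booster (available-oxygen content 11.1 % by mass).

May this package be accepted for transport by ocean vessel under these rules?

Available-oxygen content 18 % by mass meets the Class 5.1 criterion (Oxidizer), so the bleaching compound is Class 5.1.
Available-oxygen content 18.7 % by mass meets the Class 5.1 criterion (Oxidizer), so the bleaching compound is Class 5.1.
Perborate booster: available-oxygen content 11.1 % by mass ≥ 10 % by mass → Class 5.1 (Oxidizer).
Total Class 5.1: (two 88.33 kg packs = 176.66 kg) + (two 88.33 kg packs = 176.66 kg) + 203.33 kg = 556.65 kg.
556.65 kg > 500 kg (ocean vessel limit, Class 5.1) — over the limit.

No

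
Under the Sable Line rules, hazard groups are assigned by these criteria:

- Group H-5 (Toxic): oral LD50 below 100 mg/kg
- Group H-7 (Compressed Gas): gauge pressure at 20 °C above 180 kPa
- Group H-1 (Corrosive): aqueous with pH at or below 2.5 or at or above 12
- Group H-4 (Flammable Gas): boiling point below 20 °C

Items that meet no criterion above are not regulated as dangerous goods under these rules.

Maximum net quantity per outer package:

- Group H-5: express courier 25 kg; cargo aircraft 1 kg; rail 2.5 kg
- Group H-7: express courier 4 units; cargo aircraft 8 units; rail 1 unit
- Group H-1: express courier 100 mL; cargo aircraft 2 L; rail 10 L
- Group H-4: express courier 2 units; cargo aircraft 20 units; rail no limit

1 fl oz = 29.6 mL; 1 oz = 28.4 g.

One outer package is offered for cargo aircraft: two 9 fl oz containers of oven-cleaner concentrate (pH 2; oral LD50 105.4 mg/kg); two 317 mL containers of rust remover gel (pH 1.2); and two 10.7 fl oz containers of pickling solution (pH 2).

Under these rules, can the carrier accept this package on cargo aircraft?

With pH 2 (≤ 2.5), the oven-cleaner concentrate falls in Group H-1.
pH 1.2 meets the Group H-1 criterion (Corrosive), so the rust remover gel is Group H-1.
The pickling solution has pH 2, which is ≤ 2.5, so it is Group H-1 (Corrosive).
Group H-1 net quantity: (two 9 fl oz containers = 532.8 mL) + (two 317 mL containers = 634 mL) + (two 10.7 fl oz containers = 633.44 mL) = 1800.24 mL.
1800.24 mL ≤ 2 L (cargo aircraft limit, Group H-1) — within limit.

Yes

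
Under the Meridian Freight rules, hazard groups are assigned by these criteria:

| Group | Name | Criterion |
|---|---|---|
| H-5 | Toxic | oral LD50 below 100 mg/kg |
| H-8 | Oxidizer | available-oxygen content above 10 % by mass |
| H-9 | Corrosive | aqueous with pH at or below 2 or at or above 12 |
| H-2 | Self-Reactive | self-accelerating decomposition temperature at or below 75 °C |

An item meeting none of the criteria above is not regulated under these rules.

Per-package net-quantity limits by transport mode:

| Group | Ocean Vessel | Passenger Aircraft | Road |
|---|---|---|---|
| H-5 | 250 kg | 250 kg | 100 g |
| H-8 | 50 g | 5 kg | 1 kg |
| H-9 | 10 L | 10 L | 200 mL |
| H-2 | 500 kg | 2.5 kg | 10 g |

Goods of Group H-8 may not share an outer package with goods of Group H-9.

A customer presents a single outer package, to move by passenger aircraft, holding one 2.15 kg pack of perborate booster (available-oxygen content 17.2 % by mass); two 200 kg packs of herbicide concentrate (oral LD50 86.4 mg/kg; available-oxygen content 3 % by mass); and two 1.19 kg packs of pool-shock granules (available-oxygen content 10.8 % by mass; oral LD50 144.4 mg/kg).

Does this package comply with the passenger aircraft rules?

No

The perborate booster has available-oxygen content 17.2 % by mass, which is > 10 % by mass, so it is Group H-8 (Oxidizer).
With oral LD50 86.4 mg/kg (< 100 mg/kg), the herbicide concentrate falls in Group H-5.
Available-oxygen content 10.8 % by mass meets the Group H-8 criterion (Oxidizer), so the pool-shock granules are Group H-8.
Group H-8 net quantity: 2.15 kg + (two 1.19 kg packs = 2.38 kg) = 4.53 kg.
That is within the Group H-8 passenger aircraft limit of 5 kg.
Group H-5 quantity: two 200 kg packs = 400 kg.
400 kg > 250 kg (passenger aircraft limit, Group H-5) — over the limit.
The segregation rule (Group H-8 with Group H-9) does not apply to Group H-8 with Group H-5.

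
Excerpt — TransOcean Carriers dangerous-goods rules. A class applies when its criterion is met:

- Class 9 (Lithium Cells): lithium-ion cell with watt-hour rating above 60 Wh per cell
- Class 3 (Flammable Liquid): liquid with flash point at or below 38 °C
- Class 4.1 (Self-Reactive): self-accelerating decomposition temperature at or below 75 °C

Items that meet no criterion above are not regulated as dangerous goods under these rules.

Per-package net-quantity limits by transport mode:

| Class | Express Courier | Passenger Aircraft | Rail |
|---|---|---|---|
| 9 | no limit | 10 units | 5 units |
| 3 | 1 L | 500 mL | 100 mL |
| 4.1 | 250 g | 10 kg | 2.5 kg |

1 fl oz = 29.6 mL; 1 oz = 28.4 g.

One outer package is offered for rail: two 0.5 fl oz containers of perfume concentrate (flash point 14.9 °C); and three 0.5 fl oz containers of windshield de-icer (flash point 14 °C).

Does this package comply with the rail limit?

With flash point 14.9 °C (≤ 38 °C), the perfume concentrate falls in Class 3.
The windshield de-icer has flash point 14 °C, which is ≤ 38 °C, so it is Class 3 (Flammable Liquid).
Total Class 3: (two 0.5 fl oz containers = 29.6 mL) + (three 0.5 fl oz containers = 44.4 mL) = 74 mL.
74 mL is within the rail limit of 100 mL for Class 3.

Yes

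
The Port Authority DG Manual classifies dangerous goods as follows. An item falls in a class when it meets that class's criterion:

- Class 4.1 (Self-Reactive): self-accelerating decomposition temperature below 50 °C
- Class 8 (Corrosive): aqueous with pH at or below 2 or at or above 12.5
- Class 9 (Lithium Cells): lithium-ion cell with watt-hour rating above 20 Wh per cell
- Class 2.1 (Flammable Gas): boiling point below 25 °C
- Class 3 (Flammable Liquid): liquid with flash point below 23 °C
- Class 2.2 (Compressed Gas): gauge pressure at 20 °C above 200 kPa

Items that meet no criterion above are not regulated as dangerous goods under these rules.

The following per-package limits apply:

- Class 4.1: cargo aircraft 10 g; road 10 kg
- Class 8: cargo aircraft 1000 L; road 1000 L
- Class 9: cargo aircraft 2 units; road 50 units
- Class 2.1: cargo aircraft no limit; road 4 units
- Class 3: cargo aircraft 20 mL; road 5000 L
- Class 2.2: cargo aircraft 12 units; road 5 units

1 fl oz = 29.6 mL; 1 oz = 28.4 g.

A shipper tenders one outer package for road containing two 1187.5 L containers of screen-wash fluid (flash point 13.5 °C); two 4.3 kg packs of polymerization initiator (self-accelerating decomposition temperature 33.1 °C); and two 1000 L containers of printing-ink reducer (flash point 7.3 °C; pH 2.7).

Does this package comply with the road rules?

Yes

The screen-wash fluid has flash point 13.5 °C, which is < 23 °C, so it is Class 3 (Flammable Liquid).
Polymerization initiator: self-accelerating decomposition temperature 33.1 °C < 50 °C → Class 4.1 (Self-Reactive).
With flash point 7.3 °C (< 23 °C), the printing-ink reducer falls in Class 3.
Total Class 3: (two 1187.5 L containers = 2375 L) + (two 1000 L containers = 2000 L) = 4375 L.
That is within the Class 3 road limit of 5000 L.
Class 4.1 quantity: two 4.3 kg packs = 8.6 kg.
8.6 kg ≤ 10 kg (road limit, Class 4.1) — within limit.
Every hazard class is within its road limit and no segregation rule is violated.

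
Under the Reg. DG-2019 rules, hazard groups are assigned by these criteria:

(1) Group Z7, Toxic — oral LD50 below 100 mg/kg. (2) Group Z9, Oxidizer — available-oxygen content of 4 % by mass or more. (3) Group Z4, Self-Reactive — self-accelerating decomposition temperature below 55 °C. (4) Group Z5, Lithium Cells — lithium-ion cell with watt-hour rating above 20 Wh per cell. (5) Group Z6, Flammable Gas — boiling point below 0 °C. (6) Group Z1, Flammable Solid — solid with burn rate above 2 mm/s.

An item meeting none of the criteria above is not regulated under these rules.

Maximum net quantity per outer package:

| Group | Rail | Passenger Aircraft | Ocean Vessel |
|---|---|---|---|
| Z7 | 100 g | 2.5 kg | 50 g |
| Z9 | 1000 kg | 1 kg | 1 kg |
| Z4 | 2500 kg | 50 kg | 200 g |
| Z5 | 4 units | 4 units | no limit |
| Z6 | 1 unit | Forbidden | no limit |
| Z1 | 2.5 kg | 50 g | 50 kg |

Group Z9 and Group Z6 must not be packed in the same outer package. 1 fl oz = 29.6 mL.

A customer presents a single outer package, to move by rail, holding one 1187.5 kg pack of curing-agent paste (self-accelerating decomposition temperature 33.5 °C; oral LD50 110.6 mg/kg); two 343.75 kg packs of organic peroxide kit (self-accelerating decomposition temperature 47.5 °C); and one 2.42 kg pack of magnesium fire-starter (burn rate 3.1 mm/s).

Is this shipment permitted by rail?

Yes

Curing-agent paste: self-accelerating decomposition temperature 33.5 °C < 55 °C → Group Z4 (Self-Reactive).
Organic peroxide kit: self-accelerating decomposition temperature 47.5 °C < 55 °C → Group Z4 (Self-Reactive).
The magnesium fire-starter has burn rate 3.1 mm/s, which is > 2 mm/s, so it is Group Z1 (Flammable Solid).
Group Z4 net quantity: 1187.5 kg + (two 343.75 kg packs = 687.5 kg) = 1875 kg.
1875 kg is within the rail limit of 2500 kg for Group Z4.
Group Z1 quantity: 2.42 kg.
2.42 kg is within the rail limit of 2.5 kg for Group Z1.
The segregation rule (Group Z9 with Group Z6) does not apply to Group Z4 with Group Z1.
Every hazard group is within its rail limit and no segregation rule is violated.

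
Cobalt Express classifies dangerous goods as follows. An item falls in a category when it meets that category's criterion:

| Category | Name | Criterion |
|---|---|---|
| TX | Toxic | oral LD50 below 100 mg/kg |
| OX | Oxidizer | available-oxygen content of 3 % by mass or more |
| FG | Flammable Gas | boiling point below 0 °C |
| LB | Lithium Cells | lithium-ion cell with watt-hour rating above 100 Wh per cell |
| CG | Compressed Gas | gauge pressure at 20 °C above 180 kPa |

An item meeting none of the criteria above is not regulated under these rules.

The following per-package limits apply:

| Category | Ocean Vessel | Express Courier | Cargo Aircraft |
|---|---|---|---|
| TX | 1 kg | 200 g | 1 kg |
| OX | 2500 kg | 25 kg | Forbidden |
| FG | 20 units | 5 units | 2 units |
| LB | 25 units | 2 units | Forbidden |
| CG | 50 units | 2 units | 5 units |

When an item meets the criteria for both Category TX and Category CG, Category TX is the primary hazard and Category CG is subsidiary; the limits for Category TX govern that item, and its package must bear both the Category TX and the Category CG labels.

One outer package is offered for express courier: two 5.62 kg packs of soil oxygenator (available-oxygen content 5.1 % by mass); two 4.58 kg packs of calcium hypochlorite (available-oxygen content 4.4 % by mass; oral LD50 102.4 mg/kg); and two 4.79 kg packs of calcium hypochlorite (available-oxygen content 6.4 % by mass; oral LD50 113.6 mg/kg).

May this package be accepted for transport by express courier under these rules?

The soil oxygenator has available-oxygen content 5.1 % by mass, which is ≥ 3 % by mass, so it is Category OX (Oxidizer).
Calcium hypochlorite: available-oxygen content 4.4 % by mass ≥ 3 % by mass → Category OX (Oxidizer).
Calcium hypochlorite: available-oxygen content 6.4 % by mass ≥ 3 % by mass → Category OX (Oxidizer).
Total Category OX: (two 5.62 kg packs = 11.24 kg) + (two 4.58 kg packs = 9.16 kg) + (two 4.79 kg packs = 9.58 kg) = 29.98 kg.
29.98 kg > 25 kg (express courier limit, Category OX) — over the limit.

No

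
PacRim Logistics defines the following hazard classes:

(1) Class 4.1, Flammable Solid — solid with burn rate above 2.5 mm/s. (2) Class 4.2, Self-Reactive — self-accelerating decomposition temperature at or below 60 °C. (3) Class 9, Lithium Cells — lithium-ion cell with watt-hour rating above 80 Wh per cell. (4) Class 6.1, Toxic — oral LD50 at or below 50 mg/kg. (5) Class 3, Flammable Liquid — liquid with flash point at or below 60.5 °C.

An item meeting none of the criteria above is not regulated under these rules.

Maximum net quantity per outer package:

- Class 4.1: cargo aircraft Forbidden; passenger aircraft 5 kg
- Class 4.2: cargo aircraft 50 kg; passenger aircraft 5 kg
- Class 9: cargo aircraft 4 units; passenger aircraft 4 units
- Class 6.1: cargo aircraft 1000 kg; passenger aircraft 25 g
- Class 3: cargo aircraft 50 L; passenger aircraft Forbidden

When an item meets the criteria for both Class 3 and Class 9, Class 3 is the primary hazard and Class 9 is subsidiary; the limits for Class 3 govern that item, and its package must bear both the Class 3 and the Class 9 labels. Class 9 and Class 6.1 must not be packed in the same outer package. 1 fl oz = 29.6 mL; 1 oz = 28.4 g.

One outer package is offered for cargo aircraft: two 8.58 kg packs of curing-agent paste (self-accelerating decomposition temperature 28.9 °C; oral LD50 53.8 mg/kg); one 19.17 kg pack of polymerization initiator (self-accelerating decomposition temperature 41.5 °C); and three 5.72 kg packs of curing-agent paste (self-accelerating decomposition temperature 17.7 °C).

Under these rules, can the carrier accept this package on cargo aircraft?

No

Self-accelerating decomposition temperature 28.9 °C meets the Class 4.2 criterion (Self-Reactive), so the curing-agent paste is Class 4.2.
The polymerization initiator has self-accelerating decomposition temperature 41.5 °C, which is ≤ 60 °C, so it is Class 4.2 (Self-Reactive).
Self-accelerating decomposition temperature 17.7 °C meets the Class 4.2 criterion (Self-Reactive), so the curing-agent paste is Class 4.2.
Class 4.2 net quantity: (two 8.58 kg packs = 17.16 kg) + 19.17 kg + (three 5.72 kg packs = 17.16 kg) = 53.49 kg.
53.49 kg > 50 kg (cargo aircraft limit, Class 4.2) — over the limit.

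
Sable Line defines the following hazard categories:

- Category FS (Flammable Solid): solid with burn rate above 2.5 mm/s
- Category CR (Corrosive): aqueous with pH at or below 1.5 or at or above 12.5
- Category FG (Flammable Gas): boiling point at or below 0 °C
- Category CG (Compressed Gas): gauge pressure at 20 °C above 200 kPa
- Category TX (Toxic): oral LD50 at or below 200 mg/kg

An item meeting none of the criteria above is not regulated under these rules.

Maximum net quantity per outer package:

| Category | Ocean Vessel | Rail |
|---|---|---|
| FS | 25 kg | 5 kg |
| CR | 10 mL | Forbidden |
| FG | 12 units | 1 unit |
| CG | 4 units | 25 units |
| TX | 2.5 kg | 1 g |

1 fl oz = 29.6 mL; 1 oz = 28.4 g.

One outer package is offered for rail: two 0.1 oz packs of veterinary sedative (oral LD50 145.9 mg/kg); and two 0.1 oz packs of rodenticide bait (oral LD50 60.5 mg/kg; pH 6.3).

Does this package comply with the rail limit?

The veterinary sedative has oral LD50 145.9 mg/kg, which is ≤ 200 mg/kg, so it is Category TX (Toxic).
Oral LD50 60.5 mg/kg meets the Category TX criterion (Toxic), so the rodenticide bait is Category TX.
Total Category TX: (two 0.1 oz packs = 5.68 g) + (two 0.1 oz packs = 5.68 g) = 11.36 g.
11.36 g > 1 g (rail limit, Category TX) — over the limit.

No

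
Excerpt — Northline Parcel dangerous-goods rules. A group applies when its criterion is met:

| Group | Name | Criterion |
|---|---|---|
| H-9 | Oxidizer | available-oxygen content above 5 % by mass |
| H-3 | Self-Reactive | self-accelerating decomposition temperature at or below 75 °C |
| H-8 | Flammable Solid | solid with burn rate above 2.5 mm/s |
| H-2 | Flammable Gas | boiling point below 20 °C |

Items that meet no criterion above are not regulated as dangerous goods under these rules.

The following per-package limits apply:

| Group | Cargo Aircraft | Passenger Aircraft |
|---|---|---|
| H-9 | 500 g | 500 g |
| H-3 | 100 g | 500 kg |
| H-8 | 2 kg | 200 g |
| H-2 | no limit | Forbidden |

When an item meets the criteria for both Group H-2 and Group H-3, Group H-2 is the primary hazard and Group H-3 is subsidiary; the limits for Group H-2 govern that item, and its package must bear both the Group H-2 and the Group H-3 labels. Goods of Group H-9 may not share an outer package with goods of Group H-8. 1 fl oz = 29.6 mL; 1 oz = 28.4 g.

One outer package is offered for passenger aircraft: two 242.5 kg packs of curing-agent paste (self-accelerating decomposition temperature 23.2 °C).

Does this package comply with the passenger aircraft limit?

Curing-agent paste: self-accelerating decomposition temperature 23.2 °C ≤ 75 °C → Group H-3 (Self-Reactive).
Group H-3 quantity: two 242.5 kg packs = 485 kg.
485 kg is within the passenger aircraft limit of 500 kg for Group H-3.

Yes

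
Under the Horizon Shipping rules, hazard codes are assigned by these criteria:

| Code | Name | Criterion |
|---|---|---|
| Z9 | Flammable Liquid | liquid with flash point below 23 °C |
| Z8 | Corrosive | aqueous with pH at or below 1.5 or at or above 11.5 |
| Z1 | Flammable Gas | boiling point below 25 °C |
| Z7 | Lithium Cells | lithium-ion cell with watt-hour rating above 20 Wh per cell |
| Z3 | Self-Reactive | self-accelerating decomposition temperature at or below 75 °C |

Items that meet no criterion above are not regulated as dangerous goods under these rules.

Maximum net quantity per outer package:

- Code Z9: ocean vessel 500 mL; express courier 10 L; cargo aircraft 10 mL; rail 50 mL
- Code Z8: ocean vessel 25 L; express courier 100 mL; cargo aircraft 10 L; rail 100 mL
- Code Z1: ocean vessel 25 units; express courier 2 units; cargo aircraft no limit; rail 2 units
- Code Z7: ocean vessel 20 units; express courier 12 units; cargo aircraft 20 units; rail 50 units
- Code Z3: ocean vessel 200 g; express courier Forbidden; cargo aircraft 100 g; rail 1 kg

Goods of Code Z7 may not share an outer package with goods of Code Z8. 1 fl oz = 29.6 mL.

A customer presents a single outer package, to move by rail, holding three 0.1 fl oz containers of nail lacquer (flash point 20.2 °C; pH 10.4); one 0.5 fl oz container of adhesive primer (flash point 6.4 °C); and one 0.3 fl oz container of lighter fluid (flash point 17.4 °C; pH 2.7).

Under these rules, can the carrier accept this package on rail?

Yes

Flash point 20.2 °C meets the Code Z9 criterion (Flammable Liquid), so the nail lacquer is Code Z9.
Flash point 6.4 °C meets the Code Z9 criterion (Flammable Liquid), so the adhesive primer is Code Z9.
Lighter fluid: flash point 17.4 °C < 23 °C → Code Z9 (Flammable Liquid).
Code Z9 net quantity: (three 0.1 fl oz containers = 8.88 mL) + (one 0.5 fl oz container = 14.8 mL) + (one 0.3 fl oz container = 8.88 mL) = 32.56 mL.
32.56 mL ≤ 50 mL (rail limit, Code Z9) — within limit.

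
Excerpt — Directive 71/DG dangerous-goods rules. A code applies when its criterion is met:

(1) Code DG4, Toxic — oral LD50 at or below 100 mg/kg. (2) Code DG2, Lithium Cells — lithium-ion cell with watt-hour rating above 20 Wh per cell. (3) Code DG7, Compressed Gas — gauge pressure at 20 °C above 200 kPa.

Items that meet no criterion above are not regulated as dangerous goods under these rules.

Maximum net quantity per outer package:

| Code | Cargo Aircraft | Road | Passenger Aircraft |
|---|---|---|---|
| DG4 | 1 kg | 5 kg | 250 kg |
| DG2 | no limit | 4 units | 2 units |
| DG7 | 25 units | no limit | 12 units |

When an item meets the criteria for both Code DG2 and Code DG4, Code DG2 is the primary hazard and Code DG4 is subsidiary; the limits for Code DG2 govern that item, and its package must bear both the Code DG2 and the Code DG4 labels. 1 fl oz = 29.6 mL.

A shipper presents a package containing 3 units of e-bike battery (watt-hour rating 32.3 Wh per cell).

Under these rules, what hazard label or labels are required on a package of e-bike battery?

E-bike battery: watt-hour rating 32.3 Wh per cell > 20 Wh per cell → Code DG2 (Lithium Cells).
Only the Code DG2 label is required.

Code DG2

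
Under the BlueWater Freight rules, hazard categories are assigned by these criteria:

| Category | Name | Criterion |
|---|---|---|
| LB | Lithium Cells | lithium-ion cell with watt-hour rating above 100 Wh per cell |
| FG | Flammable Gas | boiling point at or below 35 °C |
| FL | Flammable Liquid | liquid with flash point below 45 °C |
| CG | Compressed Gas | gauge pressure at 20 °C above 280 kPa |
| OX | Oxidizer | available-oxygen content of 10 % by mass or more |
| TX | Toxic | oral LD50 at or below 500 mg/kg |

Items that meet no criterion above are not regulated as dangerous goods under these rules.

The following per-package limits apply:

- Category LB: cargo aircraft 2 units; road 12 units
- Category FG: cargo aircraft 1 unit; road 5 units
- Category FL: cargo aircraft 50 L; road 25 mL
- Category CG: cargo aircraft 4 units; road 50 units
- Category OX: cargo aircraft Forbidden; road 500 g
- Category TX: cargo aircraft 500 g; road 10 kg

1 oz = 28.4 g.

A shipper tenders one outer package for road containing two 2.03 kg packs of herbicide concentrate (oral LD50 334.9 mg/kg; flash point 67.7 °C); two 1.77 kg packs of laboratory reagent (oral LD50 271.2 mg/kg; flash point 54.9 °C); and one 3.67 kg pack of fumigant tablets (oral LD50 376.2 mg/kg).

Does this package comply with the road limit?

Oral LD50 334.9 mg/kg meets the Category TX criterion (Toxic), so the herbicide concentrate is Category TX.
With oral LD50 271.2 mg/kg (≤ 500 mg/kg), the laboratory reagent falls in Category TX.
Fumigant tablets: oral LD50 376.2 mg/kg ≤ 500 mg/kg → Category TX (Toxic).
Total Category TX: (two 2.03 kg packs = 4.06 kg) + (two 1.77 kg packs = 3.54 kg) + 3.67 kg = 11.27 kg.
11.27 kg > 10 kg (road limit, Category TX) — over the limit.

No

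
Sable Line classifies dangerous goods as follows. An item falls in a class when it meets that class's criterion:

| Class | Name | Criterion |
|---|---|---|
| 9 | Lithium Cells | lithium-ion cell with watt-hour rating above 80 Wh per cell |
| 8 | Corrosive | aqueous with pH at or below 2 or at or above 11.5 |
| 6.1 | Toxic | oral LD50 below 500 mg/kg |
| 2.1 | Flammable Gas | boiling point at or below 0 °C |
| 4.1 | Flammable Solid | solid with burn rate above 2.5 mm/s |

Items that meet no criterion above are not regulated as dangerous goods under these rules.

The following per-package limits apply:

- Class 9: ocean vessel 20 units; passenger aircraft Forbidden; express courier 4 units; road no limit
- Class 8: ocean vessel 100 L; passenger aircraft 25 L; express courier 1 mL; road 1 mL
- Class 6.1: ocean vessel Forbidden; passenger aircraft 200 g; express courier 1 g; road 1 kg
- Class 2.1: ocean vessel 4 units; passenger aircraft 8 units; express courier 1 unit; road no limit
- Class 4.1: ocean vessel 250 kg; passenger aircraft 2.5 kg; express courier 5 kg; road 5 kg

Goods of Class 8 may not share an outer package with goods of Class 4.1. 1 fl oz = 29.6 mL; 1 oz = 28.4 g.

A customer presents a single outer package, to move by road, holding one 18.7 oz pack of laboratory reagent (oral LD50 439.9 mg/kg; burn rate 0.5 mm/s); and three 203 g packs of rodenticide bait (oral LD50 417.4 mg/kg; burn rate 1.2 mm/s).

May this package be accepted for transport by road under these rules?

No

Oral LD50 439.9 mg/kg meets the Class 6.1 criterion (Toxic), so the laboratory reagent is Class 6.1.
With oral LD50 417.4 mg/kg (< 500 mg/kg), the rodenticide bait falls in Class 6.1.
Total Class 6.1: (one 18.7 oz pack = 531.08 g) + (three 203 g packs = 609 g) = 1140.08 g.
1140.08 g exceeds the road limit of 1 kg for Class 6.1.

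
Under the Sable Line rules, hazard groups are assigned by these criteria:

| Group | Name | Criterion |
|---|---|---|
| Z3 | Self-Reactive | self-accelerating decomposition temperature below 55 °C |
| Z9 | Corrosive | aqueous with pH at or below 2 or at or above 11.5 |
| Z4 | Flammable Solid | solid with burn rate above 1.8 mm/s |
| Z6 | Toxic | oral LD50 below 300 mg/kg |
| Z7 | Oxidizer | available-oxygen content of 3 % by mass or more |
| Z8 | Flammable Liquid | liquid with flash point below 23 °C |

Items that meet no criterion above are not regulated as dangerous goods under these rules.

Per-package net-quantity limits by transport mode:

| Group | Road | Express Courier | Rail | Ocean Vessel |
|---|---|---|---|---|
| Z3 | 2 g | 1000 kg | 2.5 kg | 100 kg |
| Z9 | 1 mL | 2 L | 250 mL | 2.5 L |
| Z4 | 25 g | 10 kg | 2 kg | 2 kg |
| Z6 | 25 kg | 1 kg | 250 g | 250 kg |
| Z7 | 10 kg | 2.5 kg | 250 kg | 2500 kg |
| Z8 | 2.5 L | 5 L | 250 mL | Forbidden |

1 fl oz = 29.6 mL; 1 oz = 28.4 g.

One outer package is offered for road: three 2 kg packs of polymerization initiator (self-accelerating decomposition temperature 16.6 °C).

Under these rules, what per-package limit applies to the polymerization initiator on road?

2 g

The polymerization initiator has self-accelerating decomposition temperature 16.6 °C, which is < 55 °C, so it is Group Z3 (Self-Reactive).
The road limit for Group Z3 is 2 g.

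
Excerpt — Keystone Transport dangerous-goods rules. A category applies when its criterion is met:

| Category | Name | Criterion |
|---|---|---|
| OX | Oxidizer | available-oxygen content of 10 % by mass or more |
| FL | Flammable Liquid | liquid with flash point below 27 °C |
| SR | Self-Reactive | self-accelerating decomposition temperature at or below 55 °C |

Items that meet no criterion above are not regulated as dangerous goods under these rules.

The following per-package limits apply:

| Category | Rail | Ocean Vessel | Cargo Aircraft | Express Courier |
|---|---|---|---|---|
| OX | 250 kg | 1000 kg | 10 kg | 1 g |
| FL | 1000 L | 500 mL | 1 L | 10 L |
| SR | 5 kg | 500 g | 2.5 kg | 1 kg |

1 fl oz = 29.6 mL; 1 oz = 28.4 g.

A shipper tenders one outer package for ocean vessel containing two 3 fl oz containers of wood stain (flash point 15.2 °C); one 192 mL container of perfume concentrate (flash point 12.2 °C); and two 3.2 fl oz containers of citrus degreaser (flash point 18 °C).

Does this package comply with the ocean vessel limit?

With flash point 15.2 °C (< 27 °C), the wood stain falls in Category FL.
Flash point 12.2 °C meets the Category FL criterion (Flammable Liquid), so the perfume concentrate is Category FL.
With flash point 18 °C (< 27 °C), the citrus degreaser falls in Category FL.
Total Category FL: (two 3 fl oz containers = 177.6 mL) + 192 mL + (two 3.2 fl oz containers = 189.44 mL) = 559.04 mL.
559.04 mL > 500 mL (ocean vessel limit, Category FL) — over the limit.

No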